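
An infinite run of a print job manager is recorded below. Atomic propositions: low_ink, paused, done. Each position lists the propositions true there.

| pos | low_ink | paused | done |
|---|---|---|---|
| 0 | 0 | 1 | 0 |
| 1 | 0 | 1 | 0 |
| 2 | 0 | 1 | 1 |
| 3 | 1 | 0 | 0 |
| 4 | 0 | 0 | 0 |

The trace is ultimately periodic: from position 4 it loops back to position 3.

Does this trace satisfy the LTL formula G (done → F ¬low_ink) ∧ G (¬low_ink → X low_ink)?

No

done → F ¬low_ink holds at every position 0..4, and those are all positions ever visited, so G (done → F ¬low_ink) holds.
Positions where done holds: 2.
Check F ¬low_ink at each: 2→ok.
¬low_ink → X low_ink must hold at every position from 0 onward. It fails at position 0, so G (¬low_ink → X low_ink) is false.
Positions where ¬low_ink holds: 0, 1, 2, 4.
Check X low_ink at each: 0→fails, 1→fails, 2→ok, 4→ok.
At position 0: G (done → F ¬low_ink) is true; G (¬low_ink → X low_ink) is false; so G (done → F ¬low_ink) ∧ G (¬low_ink → X low_ink) is false.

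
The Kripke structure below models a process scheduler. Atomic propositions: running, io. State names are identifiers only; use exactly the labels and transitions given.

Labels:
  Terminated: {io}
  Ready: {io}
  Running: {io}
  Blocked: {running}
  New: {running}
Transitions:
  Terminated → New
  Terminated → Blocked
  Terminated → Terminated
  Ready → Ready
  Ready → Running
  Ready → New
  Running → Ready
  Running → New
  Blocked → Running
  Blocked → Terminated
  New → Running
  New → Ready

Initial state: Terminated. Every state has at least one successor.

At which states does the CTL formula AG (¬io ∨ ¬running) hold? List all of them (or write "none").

States satisfying ¬io ∨ ¬running: {Terminated, Ready, Running, Blocked, New}.
States satisfying AG (¬io ∨ ¬running): {Terminated, Ready, Running, Blocked, New}.

{Terminated, Ready, Running, Blocked, New}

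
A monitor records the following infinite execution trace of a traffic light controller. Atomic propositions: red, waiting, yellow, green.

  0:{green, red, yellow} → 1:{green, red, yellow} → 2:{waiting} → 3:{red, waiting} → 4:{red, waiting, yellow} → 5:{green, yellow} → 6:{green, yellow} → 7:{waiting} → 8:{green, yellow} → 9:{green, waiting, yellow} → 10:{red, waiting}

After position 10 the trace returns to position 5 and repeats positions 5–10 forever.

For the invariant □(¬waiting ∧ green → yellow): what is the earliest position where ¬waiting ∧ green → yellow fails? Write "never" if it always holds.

¬waiting ∧ green → yellow holds at every position 0..10, and those are all the positions the trace ever visits, so the invariant □(¬waiting ∧ green → yellow) is never violated.

never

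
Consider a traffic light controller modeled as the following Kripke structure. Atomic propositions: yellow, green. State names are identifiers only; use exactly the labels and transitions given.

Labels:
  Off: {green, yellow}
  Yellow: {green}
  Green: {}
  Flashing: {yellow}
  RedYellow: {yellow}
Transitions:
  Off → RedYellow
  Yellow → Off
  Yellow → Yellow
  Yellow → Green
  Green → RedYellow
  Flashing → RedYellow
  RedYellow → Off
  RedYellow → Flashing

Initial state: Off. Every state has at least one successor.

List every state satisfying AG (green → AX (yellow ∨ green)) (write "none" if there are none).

{Off, Green, Flashing, RedYellow}

States satisfying green → AX (yellow ∨ green): {Off, Green, Flashing, RedYellow}.
States satisfying AG (green → AX (yellow ∨ green)): {Off, Green, Flashing, RedYellow}.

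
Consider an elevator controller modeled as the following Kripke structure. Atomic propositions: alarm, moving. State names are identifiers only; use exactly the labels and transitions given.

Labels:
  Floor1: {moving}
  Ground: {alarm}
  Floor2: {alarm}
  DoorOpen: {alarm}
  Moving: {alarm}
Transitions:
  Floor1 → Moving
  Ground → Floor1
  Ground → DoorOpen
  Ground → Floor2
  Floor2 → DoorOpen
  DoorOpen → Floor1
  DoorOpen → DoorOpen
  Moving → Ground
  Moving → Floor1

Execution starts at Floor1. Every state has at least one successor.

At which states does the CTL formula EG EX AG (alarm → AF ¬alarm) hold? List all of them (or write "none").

States satisfying EX AG (alarm → AF ¬alarm): ∅.
States satisfying EG EX AG (alarm → AF ¬alarm): ∅.

none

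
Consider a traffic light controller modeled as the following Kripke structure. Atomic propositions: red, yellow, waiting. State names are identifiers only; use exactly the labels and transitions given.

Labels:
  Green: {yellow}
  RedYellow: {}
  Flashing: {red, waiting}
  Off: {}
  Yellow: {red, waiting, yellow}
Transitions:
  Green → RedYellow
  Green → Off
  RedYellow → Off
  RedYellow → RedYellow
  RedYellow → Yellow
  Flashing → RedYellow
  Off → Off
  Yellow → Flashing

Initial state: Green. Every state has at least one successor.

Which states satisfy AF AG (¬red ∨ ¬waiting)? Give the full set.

States satisfying AG (¬red ∨ ¬waiting): {Off}.
States satisfying AF AG (¬red ∨ ¬waiting): {Off}.

{Off}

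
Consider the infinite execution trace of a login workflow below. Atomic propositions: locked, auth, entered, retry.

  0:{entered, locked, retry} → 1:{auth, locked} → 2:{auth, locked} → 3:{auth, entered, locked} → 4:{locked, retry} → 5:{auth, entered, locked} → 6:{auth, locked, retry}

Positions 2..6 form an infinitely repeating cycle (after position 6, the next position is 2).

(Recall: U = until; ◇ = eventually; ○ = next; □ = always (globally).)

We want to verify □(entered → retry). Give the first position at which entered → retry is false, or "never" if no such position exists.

3

Check entered → retry at each position in order: 0 ✓, 1 ✓, 2 ✓.
At position 3 the labels are {auth, entered, locked}, so entered → retry is false there. This is the first violation.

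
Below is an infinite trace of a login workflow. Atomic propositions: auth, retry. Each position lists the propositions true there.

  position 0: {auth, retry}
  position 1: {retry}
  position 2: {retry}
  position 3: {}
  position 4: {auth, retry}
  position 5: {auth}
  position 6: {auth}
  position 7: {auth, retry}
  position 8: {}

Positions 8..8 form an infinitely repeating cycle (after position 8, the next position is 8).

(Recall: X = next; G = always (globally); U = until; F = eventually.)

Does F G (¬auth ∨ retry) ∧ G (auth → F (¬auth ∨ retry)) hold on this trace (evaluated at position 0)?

Yes

G (¬auth ∨ retry) holds at position 7, which is reachable from 0, so F G (¬auth ∨ retry) holds.
auth → F (¬auth ∨ retry) holds at every position 0..8, and those are all positions ever visited, so G (auth → F (¬auth ∨ retry)) holds.
Positions where auth holds: 0, 4, 5, 6, 7.
Check F (¬auth ∨ retry) at each: 0→ok, 4→ok, 5→ok, 6→ok, 7→ok.
At position 0: F G (¬auth ∨ retry) is true; G (auth → F (¬auth ∨ retry)) is true; so F G (¬auth ∨ retry) ∧ G (auth → F (¬auth ∨ retry)) is true.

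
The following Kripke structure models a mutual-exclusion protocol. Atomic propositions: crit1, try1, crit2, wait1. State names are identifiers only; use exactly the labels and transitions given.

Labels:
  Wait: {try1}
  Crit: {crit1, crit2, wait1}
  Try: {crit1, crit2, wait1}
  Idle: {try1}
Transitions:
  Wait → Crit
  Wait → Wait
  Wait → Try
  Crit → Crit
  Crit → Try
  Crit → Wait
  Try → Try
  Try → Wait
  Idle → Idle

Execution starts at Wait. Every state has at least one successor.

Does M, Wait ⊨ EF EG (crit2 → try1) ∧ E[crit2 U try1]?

Holds

States satisfying EG (crit2 → try1): {Wait, Idle}.
States satisfying EF EG (crit2 → try1): {Wait, Crit, Try, Idle}.
States satisfying crit2: {Crit, Try}.
States satisfying try1: {Wait, Idle}.
States satisfying E[crit2 U try1]: {Wait, Crit, Try, Idle}.
States satisfying EF EG (crit2 → try1) ∧ E[crit2 U try1]: {Wait, Crit, Try, Idle}.
Wait ∈ Sat(EF EG (crit2 → try1) ∧ E[crit2 U try1]).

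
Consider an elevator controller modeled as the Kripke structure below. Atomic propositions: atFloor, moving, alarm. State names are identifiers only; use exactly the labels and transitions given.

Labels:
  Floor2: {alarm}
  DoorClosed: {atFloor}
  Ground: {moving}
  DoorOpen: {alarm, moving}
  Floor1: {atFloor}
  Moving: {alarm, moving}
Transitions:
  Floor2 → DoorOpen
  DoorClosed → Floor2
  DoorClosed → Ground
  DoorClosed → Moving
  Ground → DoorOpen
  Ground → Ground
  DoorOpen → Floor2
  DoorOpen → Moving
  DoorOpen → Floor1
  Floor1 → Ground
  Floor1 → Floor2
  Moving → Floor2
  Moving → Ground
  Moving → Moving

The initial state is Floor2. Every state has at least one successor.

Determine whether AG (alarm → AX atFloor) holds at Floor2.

States satisfying alarm → AX atFloor: {DoorClosed, Ground, Floor1}.
States satisfying AG (alarm → AX atFloor): ∅.
DoorOpen is reachable from Floor2 and violates alarm → AX atFloor, so AG fails at Floor2.
Floor2 ∉ Sat(AG (alarm → AX atFloor)).

Violated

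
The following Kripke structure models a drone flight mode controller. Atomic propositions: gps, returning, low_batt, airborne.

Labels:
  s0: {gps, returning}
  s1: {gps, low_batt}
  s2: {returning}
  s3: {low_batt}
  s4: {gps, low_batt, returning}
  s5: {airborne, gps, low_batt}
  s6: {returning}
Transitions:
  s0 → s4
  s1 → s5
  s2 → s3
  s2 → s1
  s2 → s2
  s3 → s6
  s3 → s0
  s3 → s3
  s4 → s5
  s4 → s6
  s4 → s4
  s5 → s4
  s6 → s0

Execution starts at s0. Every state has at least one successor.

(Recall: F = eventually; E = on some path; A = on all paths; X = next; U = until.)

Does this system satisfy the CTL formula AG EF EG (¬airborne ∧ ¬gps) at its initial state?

States satisfying EF EG (¬airborne ∧ ¬gps): {s2, s3}.
States satisfying AG EF EG (¬airborne ∧ ¬gps): ∅.
s0 is reachable from s0 and violates EF EG (¬airborne ∧ ¬gps), so AG fails at s0.
s0 ∉ Sat(AG EF EG (¬airborne ∧ ¬gps)).

No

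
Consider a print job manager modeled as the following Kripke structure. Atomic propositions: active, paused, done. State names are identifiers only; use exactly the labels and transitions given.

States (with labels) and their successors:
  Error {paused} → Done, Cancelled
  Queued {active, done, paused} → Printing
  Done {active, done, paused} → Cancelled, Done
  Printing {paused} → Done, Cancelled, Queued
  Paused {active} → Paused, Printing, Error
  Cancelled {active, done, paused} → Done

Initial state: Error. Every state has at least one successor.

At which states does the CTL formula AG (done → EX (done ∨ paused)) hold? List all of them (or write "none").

States satisfying done → EX (done ∨ paused): {Error, Queued, Done, Printing, Paused, Cancelled}.
States satisfying AG (done → EX (done ∨ paused)): {Error, Queued, Done, Printing, Paused, Cancelled}.

{Error, Queued, Done, Printing, Paused, Cancelled}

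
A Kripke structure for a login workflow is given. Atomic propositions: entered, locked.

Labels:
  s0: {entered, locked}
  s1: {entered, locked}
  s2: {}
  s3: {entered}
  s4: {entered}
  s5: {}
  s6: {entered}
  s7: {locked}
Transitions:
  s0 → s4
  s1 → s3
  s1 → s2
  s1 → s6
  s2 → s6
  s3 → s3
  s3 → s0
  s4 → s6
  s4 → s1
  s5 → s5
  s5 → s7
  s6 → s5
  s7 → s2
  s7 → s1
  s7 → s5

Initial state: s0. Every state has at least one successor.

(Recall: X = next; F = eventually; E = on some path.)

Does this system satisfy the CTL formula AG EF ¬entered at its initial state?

Satisfied

States satisfying EF ¬entered: {s0, s1, s2, s3, s4, s5, s6, s7}.
States satisfying AG EF ¬entered: {s0, s1, s2, s3, s4, s5, s6, s7}.
Every state reachable from s0 satisfies EF ¬entered.
s0 ∈ Sat(AG EF ¬entered).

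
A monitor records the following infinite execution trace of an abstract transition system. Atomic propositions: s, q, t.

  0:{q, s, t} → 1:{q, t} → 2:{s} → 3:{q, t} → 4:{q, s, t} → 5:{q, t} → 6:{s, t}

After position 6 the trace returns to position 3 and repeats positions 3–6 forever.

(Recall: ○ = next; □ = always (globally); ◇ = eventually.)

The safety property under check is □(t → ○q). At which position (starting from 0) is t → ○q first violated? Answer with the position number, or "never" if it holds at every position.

Check t → ○q at each position in order: 0 ✓.
At position 1 the labels are {q, t} and the next position 2 has {s}, so t → ○q is false there. This is the first violation.

1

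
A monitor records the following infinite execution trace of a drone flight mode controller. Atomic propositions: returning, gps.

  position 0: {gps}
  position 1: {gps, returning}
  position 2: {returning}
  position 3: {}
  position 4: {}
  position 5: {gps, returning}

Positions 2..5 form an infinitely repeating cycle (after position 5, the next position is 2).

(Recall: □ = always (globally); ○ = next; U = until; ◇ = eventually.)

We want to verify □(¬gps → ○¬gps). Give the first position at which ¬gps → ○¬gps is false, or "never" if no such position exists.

Check ¬gps → ○¬gps at each position in order: 0 ✓, 1 ✓, 2 ✓, 3 ✓.
At position 4 the labels are {} and the next position 5 has {gps, returning}, so ¬gps → ○¬gps is false there. This is the first violation.

4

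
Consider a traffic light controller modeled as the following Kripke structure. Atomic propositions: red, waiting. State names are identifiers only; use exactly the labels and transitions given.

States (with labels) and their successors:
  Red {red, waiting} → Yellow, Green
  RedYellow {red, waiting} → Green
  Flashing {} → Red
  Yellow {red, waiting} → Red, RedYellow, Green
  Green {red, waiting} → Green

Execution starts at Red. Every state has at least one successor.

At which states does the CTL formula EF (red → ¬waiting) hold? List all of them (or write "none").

{Flashing}

States satisfying red → ¬waiting: {Flashing}.
States satisfying EF (red → ¬waiting): {Flashing}.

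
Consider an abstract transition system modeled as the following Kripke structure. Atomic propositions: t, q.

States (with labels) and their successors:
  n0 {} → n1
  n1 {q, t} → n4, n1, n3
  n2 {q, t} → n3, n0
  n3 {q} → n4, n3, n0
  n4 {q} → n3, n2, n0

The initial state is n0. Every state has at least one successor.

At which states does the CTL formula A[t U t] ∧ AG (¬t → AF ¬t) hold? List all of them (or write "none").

{n1, n2}

States satisfying t: {n1, n2}.
States satisfying A[t U t]: {n1, n2}.
States satisfying ¬t → AF ¬t: {n0, n1, n2, n3, n4}.
States satisfying AG (¬t → AF ¬t): {n0, n1, n2, n3, n4}.
States satisfying A[t U t] ∧ AG (¬t → AF ¬t): {n1, n2}.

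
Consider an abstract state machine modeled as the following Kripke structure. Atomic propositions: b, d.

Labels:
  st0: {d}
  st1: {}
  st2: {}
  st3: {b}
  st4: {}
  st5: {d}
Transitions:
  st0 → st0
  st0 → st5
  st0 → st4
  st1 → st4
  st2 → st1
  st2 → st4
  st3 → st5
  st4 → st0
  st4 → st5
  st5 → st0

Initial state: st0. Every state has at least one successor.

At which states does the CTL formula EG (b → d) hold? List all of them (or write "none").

{st0, st1, st2, st4, st5}

States satisfying b → d: {st0, st1, st2, st4, st5}.
States satisfying EG (b → d): {st0, st1, st2, st4, st5}.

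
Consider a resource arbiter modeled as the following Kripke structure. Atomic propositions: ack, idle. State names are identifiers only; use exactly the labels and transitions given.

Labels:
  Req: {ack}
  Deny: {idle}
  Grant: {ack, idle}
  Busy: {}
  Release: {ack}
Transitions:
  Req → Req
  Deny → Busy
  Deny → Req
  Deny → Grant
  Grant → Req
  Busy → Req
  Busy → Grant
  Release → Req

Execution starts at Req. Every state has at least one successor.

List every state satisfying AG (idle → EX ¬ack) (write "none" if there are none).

{Req, Release}

States satisfying idle → EX ¬ack: {Req, Deny, Busy, Release}.
States satisfying AG (idle → EX ¬ack): {Req, Release}.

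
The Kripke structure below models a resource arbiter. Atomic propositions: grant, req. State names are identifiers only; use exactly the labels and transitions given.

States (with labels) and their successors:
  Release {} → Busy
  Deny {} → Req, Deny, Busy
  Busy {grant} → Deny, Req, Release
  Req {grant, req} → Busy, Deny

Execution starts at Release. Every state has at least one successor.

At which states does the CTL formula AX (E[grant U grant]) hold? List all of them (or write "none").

{Release}

States satisfying E[grant U grant]: {Busy, Req}.
States satisfying AX (E[grant U grant]): {Release}.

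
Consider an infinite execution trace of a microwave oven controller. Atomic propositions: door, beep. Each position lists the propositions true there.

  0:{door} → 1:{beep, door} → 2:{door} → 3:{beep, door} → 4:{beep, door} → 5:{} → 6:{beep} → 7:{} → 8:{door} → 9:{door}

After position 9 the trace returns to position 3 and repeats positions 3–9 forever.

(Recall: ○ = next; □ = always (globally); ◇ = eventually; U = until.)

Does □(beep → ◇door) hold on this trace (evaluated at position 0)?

beep → ◇door holds at every position 0..9, and those are all positions ever visited, so □(beep → ◇door) holds.
Positions where beep holds: 1, 3, 4, 6.
Check ◇door at each: 1→ok, 3→ok, 4→ok, 6→ok.

Yes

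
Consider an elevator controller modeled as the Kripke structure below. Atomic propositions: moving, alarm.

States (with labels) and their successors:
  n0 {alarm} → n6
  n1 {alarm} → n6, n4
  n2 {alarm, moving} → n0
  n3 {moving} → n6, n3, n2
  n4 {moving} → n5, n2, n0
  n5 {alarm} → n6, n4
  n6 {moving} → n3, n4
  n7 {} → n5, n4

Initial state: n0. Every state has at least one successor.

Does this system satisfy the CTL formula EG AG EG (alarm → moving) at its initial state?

States satisfying AG EG (alarm → moving): ∅.
States satisfying EG AG EG (alarm → moving): ∅.
No suitable path/successor from n0 witnesses the formula.
n0 ∉ Sat(EG AG EG (alarm → moving)).

No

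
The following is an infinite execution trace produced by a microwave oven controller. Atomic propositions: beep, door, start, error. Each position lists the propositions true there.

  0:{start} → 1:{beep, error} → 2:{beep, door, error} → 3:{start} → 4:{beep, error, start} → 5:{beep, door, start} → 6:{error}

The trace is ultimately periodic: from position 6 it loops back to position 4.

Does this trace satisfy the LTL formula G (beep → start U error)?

beep → start U error holds at every position 0..6, and those are all positions ever visited, so G (beep → start U error) holds.
Positions where beep holds: 1, 2, 4, 5.
Check start U error at each: 1→ok, 2→ok, 4→ok, 5→ok.

Holds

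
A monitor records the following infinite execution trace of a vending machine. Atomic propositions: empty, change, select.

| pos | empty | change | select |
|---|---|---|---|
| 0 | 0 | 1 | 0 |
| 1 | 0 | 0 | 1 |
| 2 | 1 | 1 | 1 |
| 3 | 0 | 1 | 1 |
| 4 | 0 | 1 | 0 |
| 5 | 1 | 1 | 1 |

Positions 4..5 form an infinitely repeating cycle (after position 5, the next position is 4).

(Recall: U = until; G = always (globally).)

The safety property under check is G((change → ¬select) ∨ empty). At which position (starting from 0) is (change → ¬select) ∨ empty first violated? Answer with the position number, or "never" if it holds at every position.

3

Check (change → ¬select) ∨ empty at each position in order: 0 ✓, 1 ✓, 2 ✓.
At position 3 the labels are {change, select}, so (change → ¬select) ∨ empty is false there. This is the first violation.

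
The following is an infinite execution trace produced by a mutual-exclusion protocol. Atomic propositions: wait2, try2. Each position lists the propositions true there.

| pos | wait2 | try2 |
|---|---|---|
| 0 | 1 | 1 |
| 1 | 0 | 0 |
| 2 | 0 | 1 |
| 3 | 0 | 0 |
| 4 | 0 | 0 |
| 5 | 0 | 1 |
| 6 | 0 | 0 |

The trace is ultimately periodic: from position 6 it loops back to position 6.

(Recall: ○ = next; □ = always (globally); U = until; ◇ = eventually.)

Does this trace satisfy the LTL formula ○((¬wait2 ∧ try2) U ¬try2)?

Yes

The position after 0 is 1; (¬wait2 ∧ try2) U ¬try2 is true there.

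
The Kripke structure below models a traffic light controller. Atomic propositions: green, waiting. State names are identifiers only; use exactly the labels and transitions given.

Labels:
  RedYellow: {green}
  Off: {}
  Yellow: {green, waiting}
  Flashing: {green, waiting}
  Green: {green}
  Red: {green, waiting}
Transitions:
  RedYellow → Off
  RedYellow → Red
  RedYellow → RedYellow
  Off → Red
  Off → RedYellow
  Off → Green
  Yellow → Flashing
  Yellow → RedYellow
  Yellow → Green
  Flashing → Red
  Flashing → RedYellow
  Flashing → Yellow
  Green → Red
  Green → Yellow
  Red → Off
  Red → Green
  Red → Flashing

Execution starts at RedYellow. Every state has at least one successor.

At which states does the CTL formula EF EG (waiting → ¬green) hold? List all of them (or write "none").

States satisfying EG (waiting → ¬green): {RedYellow, Off}.
States satisfying EF EG (waiting → ¬green): {RedYellow, Off, Yellow, Flashing, Green, Red}.

{RedYellow, Off, Yellow, Flashing, Green, Red}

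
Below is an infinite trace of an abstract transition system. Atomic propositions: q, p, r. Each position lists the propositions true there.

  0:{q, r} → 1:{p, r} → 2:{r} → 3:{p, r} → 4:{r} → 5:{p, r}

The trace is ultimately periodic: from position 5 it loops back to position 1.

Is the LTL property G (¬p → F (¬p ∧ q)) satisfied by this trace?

¬p → F (¬p ∧ q) must hold at every position from 0 onward. It fails at position 2, so G (¬p → F (¬p ∧ q)) is false.
Positions where ¬p holds: 0, 2, 4.
Check F (¬p ∧ q) at each: 0→ok, 2→fails, 4→fails.

Does not hold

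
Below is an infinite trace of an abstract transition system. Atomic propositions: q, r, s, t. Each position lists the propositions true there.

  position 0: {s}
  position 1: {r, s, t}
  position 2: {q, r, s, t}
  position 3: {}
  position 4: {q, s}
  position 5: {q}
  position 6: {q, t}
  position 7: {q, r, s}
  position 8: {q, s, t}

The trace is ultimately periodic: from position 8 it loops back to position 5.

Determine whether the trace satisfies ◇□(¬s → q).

Satisfied

□(¬s → q) holds at position 4, which is reachable from 0, so ◇□(¬s → q) holds.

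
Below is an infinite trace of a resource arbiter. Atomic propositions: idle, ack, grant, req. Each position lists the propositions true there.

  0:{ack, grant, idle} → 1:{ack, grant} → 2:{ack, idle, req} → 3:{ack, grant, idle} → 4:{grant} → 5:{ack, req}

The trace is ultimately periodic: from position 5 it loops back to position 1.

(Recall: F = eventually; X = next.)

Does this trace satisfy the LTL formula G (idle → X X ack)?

Does not hold

idle → X X ack must hold at every position from 0 onward. It fails at position 2, so G (idle → X X ack) is false.
Positions where idle holds: 0, 2, 3.
Check X X ack at each: 0→ok, 2→fails, 3→ok.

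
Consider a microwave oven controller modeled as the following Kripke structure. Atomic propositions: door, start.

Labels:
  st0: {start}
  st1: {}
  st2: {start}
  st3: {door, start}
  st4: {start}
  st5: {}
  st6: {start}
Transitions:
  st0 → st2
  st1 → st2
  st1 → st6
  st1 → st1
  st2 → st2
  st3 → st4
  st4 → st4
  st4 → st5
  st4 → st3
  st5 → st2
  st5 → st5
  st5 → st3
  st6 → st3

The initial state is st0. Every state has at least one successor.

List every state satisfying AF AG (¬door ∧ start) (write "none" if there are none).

States satisfying AG (¬door ∧ start): {st0, st2}.
States satisfying AF AG (¬door ∧ start): {st0, st2}.

{st0, st2}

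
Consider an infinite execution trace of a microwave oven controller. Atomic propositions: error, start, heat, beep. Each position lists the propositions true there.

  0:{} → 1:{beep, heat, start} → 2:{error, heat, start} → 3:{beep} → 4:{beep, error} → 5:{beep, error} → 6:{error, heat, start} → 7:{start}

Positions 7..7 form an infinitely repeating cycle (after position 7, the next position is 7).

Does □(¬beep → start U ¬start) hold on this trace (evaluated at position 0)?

¬beep → start U ¬start must hold at every position from 0 onward. It fails at position 6, so □(¬beep → start U ¬start) is false.
Positions where ¬beep holds: 0, 2, 6, 7.
Check start U ¬start at each: 0→ok, 2→ok, 6→fails, 7→fails.

No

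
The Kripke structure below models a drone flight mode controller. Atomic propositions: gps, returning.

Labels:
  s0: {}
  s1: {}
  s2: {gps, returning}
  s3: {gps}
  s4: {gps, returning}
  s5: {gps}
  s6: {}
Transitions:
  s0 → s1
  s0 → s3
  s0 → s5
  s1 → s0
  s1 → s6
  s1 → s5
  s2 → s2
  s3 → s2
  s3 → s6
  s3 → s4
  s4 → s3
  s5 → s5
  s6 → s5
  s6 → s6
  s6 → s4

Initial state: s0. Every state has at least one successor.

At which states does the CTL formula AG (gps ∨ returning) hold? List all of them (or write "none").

{s2, s5}

States satisfying gps ∨ returning: {s2, s3, s4, s5}.
States satisfying AG (gps ∨ returning): {s2, s5}.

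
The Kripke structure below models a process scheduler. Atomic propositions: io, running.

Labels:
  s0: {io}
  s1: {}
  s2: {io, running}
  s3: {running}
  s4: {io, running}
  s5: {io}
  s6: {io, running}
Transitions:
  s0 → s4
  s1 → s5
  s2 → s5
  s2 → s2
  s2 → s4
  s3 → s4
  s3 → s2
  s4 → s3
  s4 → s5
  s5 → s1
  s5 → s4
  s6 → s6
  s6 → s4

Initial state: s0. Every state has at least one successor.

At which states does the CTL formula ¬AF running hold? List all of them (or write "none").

States satisfying running: {s2, s3, s4, s6}.
States satisfying AF running: {s0, s2, s3, s4, s6}.
States satisfying ¬AF running: {s1, s5}.

{s1, s5}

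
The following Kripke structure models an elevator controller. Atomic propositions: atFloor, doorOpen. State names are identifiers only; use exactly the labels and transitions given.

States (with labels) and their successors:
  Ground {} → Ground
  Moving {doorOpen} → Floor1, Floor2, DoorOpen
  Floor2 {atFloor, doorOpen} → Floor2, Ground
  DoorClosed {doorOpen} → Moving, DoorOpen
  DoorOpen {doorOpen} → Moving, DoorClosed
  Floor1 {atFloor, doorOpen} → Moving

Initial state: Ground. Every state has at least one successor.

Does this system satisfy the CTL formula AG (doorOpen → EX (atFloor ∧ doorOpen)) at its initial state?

States satisfying doorOpen → EX (atFloor ∧ doorOpen): {Ground, Moving, Floor2}.
States satisfying AG (doorOpen → EX (atFloor ∧ doorOpen)): {Ground, Floor2}.
Every state reachable from Ground satisfies doorOpen → EX (atFloor ∧ doorOpen).
Ground ∈ Sat(AG (doorOpen → EX (atFloor ∧ doorOpen))).

Satisfied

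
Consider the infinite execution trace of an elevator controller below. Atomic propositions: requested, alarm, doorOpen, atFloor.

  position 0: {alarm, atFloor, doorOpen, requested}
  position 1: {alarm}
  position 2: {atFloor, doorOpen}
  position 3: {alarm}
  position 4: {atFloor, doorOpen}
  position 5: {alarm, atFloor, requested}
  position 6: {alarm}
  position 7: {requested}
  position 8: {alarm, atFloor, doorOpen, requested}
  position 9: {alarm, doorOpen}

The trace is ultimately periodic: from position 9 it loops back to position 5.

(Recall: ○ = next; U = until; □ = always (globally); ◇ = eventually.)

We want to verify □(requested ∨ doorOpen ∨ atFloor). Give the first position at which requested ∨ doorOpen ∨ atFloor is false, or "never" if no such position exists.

1

Check requested ∨ doorOpen ∨ atFloor at each position in order: 0 ✓.
At position 1 the labels are {alarm}, so requested ∨ doorOpen ∨ atFloor is false there. This is the first violation.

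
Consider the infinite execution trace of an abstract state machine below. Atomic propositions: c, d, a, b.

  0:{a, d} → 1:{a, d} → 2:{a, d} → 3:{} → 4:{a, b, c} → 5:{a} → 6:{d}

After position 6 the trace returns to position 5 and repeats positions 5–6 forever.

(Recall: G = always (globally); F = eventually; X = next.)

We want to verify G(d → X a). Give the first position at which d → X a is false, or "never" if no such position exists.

2

Check d → X a at each position in order: 0 ✓, 1 ✓.
At position 2 the labels are {a, d} and the next position 3 has {}, so d → X a is false there. This is the first violation.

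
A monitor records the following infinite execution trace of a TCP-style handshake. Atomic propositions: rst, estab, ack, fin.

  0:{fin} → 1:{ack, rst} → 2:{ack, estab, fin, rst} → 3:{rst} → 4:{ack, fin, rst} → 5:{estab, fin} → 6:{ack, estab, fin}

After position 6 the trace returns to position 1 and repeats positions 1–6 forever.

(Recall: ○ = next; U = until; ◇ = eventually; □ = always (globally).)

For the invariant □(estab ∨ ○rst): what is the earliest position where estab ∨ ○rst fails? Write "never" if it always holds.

Check estab ∨ ○rst at each position in order: 0 ✓, 1 ✓, 2 ✓, 3 ✓.
At position 4 the labels are {ack, fin, rst} and the next position 5 has {estab, fin}, so estab ∨ ○rst is false there. This is the first violation.

4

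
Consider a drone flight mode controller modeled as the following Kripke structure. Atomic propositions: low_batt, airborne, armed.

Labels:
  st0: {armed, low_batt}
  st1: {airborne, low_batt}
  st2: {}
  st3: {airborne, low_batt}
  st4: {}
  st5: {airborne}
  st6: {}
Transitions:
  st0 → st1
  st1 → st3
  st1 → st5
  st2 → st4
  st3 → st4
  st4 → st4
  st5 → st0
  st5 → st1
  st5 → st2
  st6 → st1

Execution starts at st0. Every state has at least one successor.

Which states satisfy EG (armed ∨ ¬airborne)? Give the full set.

{st2, st4}

States satisfying armed ∨ ¬airborne: {st0, st2, st4, st6}.
States satisfying EG (armed ∨ ¬airborne): {st2, st4}.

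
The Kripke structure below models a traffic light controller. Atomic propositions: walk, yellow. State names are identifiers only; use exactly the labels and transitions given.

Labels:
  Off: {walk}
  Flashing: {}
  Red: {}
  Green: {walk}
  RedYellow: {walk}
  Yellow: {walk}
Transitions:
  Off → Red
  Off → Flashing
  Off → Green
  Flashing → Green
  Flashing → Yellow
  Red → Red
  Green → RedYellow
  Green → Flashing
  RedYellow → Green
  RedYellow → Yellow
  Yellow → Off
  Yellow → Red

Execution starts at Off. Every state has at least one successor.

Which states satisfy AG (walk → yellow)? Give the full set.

{Red}

States satisfying walk → yellow: {Flashing, Red}.
States satisfying AG (walk → yellow): {Red}.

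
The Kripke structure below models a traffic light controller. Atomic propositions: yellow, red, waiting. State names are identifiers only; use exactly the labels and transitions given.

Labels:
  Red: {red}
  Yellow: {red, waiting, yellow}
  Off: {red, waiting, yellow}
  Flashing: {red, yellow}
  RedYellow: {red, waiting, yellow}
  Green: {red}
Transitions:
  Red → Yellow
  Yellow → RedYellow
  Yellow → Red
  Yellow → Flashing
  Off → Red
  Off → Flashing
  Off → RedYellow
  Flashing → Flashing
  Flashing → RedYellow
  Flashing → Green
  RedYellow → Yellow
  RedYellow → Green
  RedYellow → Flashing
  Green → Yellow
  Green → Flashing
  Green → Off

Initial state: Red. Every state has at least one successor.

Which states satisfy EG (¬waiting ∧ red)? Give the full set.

{Flashing, Green}

States satisfying ¬waiting ∧ red: {Red, Flashing, Green}.
States satisfying EG (¬waiting ∧ red): {Flashing, Green}.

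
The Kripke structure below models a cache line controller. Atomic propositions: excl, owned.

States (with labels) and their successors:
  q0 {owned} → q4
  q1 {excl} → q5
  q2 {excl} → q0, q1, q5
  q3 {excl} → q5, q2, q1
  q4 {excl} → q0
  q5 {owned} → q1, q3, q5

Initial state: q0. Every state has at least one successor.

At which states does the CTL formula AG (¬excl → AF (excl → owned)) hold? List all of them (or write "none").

States satisfying ¬excl → AF (excl → owned): {q0, q1, q2, q3, q4, q5}.
States satisfying AG (¬excl → AF (excl → owned)): {q0, q1, q2, q3, q4, q5}.

{q0, q1, q2, q3, q4, q5}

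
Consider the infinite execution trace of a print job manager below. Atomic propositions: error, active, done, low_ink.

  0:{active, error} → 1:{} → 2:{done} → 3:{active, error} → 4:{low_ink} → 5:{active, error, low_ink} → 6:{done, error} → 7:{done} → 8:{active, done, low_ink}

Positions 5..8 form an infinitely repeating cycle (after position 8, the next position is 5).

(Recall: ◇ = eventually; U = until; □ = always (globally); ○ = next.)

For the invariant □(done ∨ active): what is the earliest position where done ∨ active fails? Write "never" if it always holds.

Check done ∨ active at each position in order: 0 ✓.
At position 1 the labels are {}, so done ∨ active is false there. This is the first violation.

1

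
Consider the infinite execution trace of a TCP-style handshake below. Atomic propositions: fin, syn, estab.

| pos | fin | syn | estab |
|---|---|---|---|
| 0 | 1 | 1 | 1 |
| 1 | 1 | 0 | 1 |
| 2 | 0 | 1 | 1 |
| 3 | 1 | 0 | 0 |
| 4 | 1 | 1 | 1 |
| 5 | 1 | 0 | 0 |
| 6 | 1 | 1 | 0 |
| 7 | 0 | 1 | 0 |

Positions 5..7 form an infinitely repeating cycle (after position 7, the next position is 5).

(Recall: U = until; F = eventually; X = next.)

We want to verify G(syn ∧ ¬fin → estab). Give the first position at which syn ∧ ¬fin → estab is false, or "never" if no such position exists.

7

Check syn ∧ ¬fin → estab at each position in order: 0 ✓, 1 ✓, 2 ✓, 3 ✓, 4 ✓, 5 ✓, 6 ✓.
At position 7 the labels are {syn}, so syn ∧ ¬fin → estab is false there. This is the first violation.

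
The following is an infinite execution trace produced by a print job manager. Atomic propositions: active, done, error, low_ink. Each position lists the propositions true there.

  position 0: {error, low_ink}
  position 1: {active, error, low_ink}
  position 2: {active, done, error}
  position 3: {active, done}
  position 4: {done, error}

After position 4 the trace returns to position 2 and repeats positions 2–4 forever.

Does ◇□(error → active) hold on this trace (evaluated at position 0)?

Violated

□(error → active) is false at every position 0..4, so it never becomes true and ◇□(error → active) fails.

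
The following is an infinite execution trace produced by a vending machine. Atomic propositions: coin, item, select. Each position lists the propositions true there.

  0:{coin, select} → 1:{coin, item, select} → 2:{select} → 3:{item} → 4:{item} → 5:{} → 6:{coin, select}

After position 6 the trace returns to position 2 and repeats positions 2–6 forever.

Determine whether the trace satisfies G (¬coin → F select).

¬coin → F select holds at every position 0..6, and those are all positions ever visited, so G (¬coin → F select) holds.
Positions where ¬coin holds: 2, 3, 4, 5.
Check F select at each: 2→ok, 3→ok, 4→ok, 5→ok.

Yes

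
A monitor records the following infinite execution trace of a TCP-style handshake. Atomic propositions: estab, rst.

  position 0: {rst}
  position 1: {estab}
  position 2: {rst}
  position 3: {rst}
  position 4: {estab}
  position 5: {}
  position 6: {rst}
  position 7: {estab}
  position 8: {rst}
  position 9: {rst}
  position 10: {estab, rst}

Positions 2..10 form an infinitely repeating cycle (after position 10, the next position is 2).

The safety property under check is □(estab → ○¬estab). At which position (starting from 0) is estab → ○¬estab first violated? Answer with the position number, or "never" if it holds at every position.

estab → ○¬estab holds at every position 0..10, and those are all the positions the trace ever visits, so the invariant □(estab → ○¬estab) is never violated.

never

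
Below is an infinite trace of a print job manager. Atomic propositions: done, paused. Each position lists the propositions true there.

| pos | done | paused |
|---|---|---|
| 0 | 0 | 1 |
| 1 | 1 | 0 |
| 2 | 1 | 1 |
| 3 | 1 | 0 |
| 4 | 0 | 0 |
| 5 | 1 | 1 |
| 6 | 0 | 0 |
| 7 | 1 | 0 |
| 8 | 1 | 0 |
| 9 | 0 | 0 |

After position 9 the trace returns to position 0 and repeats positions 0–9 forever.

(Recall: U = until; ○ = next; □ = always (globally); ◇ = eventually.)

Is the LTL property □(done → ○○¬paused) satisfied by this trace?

done → ○○¬paused must hold at every position from 0 onward. It fails at position 3, so □(done → ○○¬paused) is false.
Positions where done holds: 1, 2, 3, 5, 7, 8.
Check ○○¬paused at each: 1→ok, 2→ok, 3→fails, 5→ok, 7→ok, 8→fails.

No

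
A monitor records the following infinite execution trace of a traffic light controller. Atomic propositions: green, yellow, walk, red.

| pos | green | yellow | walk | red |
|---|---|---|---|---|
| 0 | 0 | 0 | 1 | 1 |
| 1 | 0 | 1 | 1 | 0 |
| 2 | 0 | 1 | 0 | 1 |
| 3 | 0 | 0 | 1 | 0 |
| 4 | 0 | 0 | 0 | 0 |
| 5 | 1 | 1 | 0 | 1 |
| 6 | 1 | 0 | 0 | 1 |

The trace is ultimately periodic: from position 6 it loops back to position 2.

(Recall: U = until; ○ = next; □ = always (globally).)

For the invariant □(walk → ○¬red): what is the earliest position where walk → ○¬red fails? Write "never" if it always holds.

1

Check walk → ○¬red at each position in order: 0 ✓.
At position 1 the labels are {walk, yellow} and the next position 2 has {red, yellow}, so walk → ○¬red is false there. This is the first violation.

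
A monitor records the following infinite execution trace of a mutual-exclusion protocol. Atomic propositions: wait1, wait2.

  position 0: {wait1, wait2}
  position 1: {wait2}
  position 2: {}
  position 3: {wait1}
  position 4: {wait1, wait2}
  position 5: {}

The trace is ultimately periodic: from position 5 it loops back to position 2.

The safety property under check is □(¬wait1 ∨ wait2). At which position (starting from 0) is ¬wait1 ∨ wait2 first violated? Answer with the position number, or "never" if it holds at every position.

3

Check ¬wait1 ∨ wait2 at each position in order: 0 ✓, 1 ✓, 2 ✓.
At position 3 the labels are {wait1}, so ¬wait1 ∨ wait2 is false there. This is the first violation.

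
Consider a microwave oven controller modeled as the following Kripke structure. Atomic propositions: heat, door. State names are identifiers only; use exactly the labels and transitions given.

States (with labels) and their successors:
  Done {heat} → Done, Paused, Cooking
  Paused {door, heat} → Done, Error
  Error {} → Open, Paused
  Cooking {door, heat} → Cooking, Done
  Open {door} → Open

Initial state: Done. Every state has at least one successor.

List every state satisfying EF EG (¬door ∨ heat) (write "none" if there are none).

States satisfying EG (¬door ∨ heat): {Done, Paused, Error, Cooking}.
States satisfying EF EG (¬door ∨ heat): {Done, Paused, Error, Cooking}.

{Done, Paused, Error, Cooking}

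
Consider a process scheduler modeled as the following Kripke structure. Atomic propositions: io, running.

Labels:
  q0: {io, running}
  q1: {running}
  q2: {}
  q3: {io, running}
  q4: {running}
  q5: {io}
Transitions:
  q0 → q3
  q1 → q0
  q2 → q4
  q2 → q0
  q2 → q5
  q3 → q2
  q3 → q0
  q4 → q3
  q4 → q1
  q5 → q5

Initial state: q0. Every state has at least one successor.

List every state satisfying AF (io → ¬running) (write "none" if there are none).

States satisfying io → ¬running: {q1, q2, q4, q5}.
States satisfying AF (io → ¬running): {q1, q2, q4, q5}.

{q1, q2, q4, q5}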